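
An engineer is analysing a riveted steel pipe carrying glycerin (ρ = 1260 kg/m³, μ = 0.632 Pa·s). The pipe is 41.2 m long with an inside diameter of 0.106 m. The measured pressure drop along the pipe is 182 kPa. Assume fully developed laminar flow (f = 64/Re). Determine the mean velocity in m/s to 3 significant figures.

V ≈ 2.45 m/s

For laminar flow, f = 64/Re with Re = ρVD/μ, so Darcy-Weisbach reduces to ΔP = 32μLV/D². Solving for V: V = ΔP·D²/(32μL) = 1.82e+05·(0.106)²/(32·0.632·41.2) = 2.454 m/s.
Check: Re = ρVD/μ = 1260·2.454·0.106/0.632 = 518.7 < 2300, so the laminar assumption holds.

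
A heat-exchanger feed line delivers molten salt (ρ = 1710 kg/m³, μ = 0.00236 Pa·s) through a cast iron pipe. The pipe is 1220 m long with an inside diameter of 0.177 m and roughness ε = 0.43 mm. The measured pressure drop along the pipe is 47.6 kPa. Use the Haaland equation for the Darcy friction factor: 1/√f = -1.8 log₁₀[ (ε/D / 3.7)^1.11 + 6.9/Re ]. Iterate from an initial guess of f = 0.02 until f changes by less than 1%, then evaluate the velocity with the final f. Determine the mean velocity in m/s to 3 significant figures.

V ≈ 0.551 m/s

Rearranging Darcy-Weisbach: V = √(2·ΔP·D/(f·L·ρ)). With ε/D = 0.00043/0.177 = 0.00243, iterate starting from f = 0.02:
  f = 0.02 → V = √(2·4.76e+04·0.177/(0.02·1220·1710)) = 0.6355 m/s; Re = ρVD/μ = 8.15e+04; f → 0.02635
  f = 0.02635 → V = 0.5537 m/s; Re = 7.101e+04; f → 0.02657
Converged (Δf/f < 1%). With the final f = 0.02657: V = √(2·4.76e+04·0.177/(0.02657·1220·1710)) = 0.5514 m/s.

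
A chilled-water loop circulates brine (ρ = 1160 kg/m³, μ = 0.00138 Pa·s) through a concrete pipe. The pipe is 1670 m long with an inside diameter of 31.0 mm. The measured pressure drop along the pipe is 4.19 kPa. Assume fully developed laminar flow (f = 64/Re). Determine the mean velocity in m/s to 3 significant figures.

V ≈ 0.0546 m/s

For laminar flow, f = 64/Re with Re = ρVD/μ, so Darcy-Weisbach reduces to ΔP = 32μLV/D². Solving for V: V = ΔP·D²/(32μL) = 4190·(0.031)²/(32·0.00138·1670) = 0.0546 m/s.
Check: Re = ρVD/μ = 1160·0.0546·0.031/0.00138 = 1423 < 2300, so the laminar assumption holds.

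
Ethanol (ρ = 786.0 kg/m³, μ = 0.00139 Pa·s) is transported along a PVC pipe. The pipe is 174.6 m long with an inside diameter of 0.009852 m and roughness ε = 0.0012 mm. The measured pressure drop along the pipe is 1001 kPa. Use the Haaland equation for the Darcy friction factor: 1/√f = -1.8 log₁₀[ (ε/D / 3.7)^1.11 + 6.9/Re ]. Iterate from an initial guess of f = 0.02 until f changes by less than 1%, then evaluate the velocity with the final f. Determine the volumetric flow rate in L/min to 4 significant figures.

Q ≈ 10.13 L/min

Rearranging Darcy-Weisbach: V = √(2·ΔP·D/(f·L·ρ)). With ε/D = 1.2e-06/0.009852 = 0.000122, iterate starting from f = 0.02:
  f = 0.02 → V = √(2·1.001e+06·0.009852/(0.02·174.6·786)) = 2.681 m/s; Re = ρVD/μ = 1.493e+04; f → 0.02791
  f = 0.02791 → V = 2.269 m/s; Re = 1.264e+04; f → 0.02914
  f = 0.02914 → V = 2.221 m/s; Re = 1.237e+04; f → 0.0293
Converged (Δf/f < 1%). With the final f = 0.0293: V = √(2·1.001e+06·0.009852/(0.0293·174.6·786)) = 2.215 m/s.
Q = V·A = 2.215·(π/4·0.009852²) = 0.0001688 m³/s = 10.13 L/min.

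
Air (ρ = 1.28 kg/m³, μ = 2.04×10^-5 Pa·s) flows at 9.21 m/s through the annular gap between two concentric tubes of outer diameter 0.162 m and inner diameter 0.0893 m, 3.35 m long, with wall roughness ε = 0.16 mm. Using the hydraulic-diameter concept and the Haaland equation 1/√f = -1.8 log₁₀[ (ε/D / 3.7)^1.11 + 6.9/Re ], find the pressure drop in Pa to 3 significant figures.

Hydraulic diameter D_h = 4A/P = D_o - D_i = 0.162 - 0.0893 = 0.0727 m.
Re = ρVD_h/μ = 1.28·9.21·0.0727/2.04e-05 = 4.201e+04.
ε/D_h = 0.00016/0.0727 = 0.0022; Haaland gives 1/√f = -1.8 log₁₀[0.000263+0.000164] = 6.065, so f = 0.02718.
ΔP = f(L/D_h)(ρV²/2) = 0.02718·3.35/0.0727·54.29 = 68 Pa.

ΔP ≈ 68.0 Pa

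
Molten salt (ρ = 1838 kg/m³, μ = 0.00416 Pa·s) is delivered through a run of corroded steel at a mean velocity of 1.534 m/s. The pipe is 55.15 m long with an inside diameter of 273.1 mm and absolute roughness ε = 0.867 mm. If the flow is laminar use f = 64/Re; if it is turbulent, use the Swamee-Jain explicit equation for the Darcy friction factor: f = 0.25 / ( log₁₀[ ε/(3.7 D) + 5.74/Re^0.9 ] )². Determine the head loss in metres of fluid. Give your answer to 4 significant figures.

Reynolds number Re = ρVD/μ = 1838 · 1.534 · 0.2731 / 0.00416 = 1.851e+05.
Re > 4000 → turbulent. Relative roughness ε/D = 0.000867/0.2731 = 0.00317. Swamee-Jain: f = 0.25/(log₁₀[0.00317/3.7 + 5.74/1.851e+05^0.9])² = 0.25/(log₁₀[0.000858 + 0.000104])² = 0.25/(-3.017)² = 0.02747.
Darcy-Weisbach: ΔP = f(L/D)(ρV²/2) = 0.02747·(55.15/0.2731)·(1838·1.534²/2) = 0.02747·201.9·2163 = 1.2e+04 Pa.
Head loss h_f = ΔP/(ρg) = 1.2e+04/(1838·9.81) = 0.6654 m.

h_f ≈ 0.6654 m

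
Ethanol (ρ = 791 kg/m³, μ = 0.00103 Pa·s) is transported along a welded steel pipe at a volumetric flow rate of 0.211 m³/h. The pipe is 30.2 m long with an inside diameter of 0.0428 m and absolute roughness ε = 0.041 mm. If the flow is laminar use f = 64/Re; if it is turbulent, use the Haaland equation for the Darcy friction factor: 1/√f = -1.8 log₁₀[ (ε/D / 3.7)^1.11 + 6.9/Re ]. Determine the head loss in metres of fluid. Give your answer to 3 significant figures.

Q = 0.211 m³/h = 0.211/3600 = 5.861e-05 m³/s.
Cross-sectional area A = πD²/4 = π(0.0428)²/4 = 0.001439 m²; mean velocity V = Q/A = 5.861e-05/0.001439 = 0.04074 m/s.
Reynolds number Re = ρVD/μ = 791 · 0.04074 · 0.0428 / 0.00103 = 1339.
Re < 2300 → laminar flow, so f = 64/Re = 64/1339 = 0.0478 (the turbulent correlation is not needed).
Darcy-Weisbach: ΔP = f(L/D)(ρV²/2) = 0.0478·(30.2/0.0428)·(791·0.04074²/2) = 0.0478·705.6·0.6564 = 22.14 Pa.
Head loss h_f = ΔP/(ρg) = 22.14/(791·9.81) = 0.00285 m.

h_f ≈ 0.00285 m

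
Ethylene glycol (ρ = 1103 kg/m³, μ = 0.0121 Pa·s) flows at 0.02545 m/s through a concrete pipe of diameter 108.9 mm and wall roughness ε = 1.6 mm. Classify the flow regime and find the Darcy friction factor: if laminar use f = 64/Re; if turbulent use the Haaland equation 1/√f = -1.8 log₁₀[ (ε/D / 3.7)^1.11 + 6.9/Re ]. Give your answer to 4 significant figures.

Re = ρVD/μ = 1103·0.02545·0.1089/0.0121 = 252.6.
Re < 2300 → laminar, so f = 64/Re = 0.2533 (roughness is irrelevant in laminar flow).

f ≈ 0.2533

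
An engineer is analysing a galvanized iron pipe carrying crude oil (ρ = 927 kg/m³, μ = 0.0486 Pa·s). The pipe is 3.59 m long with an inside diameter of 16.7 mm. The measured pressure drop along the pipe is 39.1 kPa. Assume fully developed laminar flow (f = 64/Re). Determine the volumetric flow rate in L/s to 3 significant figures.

Q ≈ 0.428 L/s

For laminar flow, f = 64/Re with Re = ρVD/μ, so Darcy-Weisbach reduces to ΔP = 32μLV/D². Solving for V: V = ΔP·D²/(32μL) = 3.91e+04·(0.0167)²/(32·0.0486·3.59) = 1.953 m/s.
Check: Re = ρVD/μ = 927·1.953·0.0167/0.0486 = 622.1 < 2300, so the laminar assumption holds.
Q = V·A = 1.953·(π/4·0.0167²) = 0.0004278 m³/s = 0.428 L/s.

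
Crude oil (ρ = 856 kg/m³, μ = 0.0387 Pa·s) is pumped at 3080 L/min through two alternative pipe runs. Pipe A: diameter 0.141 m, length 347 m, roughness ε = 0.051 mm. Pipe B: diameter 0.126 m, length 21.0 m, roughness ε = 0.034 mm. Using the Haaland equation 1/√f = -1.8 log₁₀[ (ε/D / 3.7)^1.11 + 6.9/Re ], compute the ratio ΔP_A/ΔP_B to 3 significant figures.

ΔP_A/ΔP_B ≈ 9.74

Pipe A: V = Q/A = 0.05133/0.01561 = 3.288 m/s; Re = 1.025e+04; ε/D = 0.000362; Haaland → f = 0.03111; ΔP_A = f(L/D)(ρV²/2) = 3.542e+05 Pa.
Pipe B: V = Q/A = 0.05133/0.01247 = 4.117 m/s; Re = 1.147e+04; ε/D = 0.00027; Haaland → f = 0.03009; ΔP_B = f(L/D)(ρV²/2) = 3.638e+04 Pa.
ΔP_A/ΔP_B = 3.542e+05/3.638e+04 = 9.74.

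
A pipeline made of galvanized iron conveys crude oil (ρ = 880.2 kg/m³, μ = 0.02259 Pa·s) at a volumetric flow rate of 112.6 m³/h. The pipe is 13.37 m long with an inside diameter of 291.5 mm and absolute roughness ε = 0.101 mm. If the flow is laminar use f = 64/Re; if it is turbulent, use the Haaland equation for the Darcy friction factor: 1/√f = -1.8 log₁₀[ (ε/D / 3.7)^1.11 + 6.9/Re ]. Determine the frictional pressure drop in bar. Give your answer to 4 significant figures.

Q = 112.6 m³/h = 112.6/3600 = 0.03128 m³/s.
Cross-sectional area A = πD²/4 = π(0.2915)²/4 = 0.06674 m²; mean velocity V = Q/A = 0.03128/0.06674 = 0.4687 m/s.
Reynolds number Re = ρVD/μ = 880.2 · 0.4687 · 0.2915 / 0.0226 = 5323.
Re > 4000 → turbulent. Relative roughness ε/D = 0.000101/0.2915 = 0.000346. Haaland: 1/√f = -1.8 log₁₀[(0.000346/3.7)^1.11 + 6.9/5323] = -1.8 log₁₀[3.38e-05 + 0.0013] = 5.177, so f = 0.03731.
Darcy-Weisbach: ΔP = f(L/D)(ρV²/2) = 0.03731·(13.37/0.2915)·(880.2·0.4687²/2) = 0.03731·45.87·96.67 = 165.4 Pa.
ΔP = 165.4 Pa = 0.001654 bar.

ΔP ≈ 0.001654 bar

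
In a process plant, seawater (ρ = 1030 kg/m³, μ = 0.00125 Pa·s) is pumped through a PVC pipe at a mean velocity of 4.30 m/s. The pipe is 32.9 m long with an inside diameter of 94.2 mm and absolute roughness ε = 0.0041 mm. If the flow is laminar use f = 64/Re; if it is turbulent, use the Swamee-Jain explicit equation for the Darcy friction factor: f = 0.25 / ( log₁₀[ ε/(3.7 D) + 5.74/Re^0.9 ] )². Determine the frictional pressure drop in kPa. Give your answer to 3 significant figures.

ΔP ≈ 48.6 kPa

Reynolds number Re = ρVD/μ = 1030 · 4.3 · 0.0942 / 0.00125 = 3.338e+05.
Re > 4000 → turbulent. Relative roughness ε/D = 4.1e-06/0.0942 = 4.35e-05. Swamee-Jain: f = 0.25/(log₁₀[4.35e-05/3.7 + 5.74/3.338e+05^0.9])² = 0.25/(log₁₀[1.18e-05 + 6.13e-05])² = 0.25/(-4.136)² = 0.01461.
Darcy-Weisbach: ΔP = f(L/D)(ρV²/2) = 0.01461·(32.9/0.0942)·(1030·4.3²/2) = 0.01461·349.3·9522 = 4.86e+04 Pa.
ΔP = 4.86e+04 Pa = 48.6 kPa.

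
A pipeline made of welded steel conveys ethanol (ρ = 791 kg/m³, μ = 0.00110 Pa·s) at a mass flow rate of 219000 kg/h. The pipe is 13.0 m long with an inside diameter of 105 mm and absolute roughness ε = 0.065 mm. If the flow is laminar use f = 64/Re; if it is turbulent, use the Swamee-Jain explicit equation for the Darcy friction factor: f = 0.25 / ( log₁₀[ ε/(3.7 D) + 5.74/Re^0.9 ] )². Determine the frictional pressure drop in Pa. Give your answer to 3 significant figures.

ṁ = 219000 kg/h = 219000/3600 = 60.83 kg/s.
A = πD²/4 = π(0.105)²/4 = 0.008659 m²; mean velocity V = ṁ/(ρA) = 60.83/(791 · 0.008659) = 8.882 m/s.
Reynolds number Re = ρVD/μ = 791 · 8.882 · 0.105 / 0.0011 = 6.706e+05.
Re > 4000 → turbulent. Relative roughness ε/D = 6.5e-05/0.105 = 0.000619. Swamee-Jain: f = 0.25/(log₁₀[0.000619/3.7 + 5.74/6.706e+05^0.9])² = 0.25/(log₁₀[0.000167 + 3.27e-05])² = 0.25/(-3.699)² = 0.01827.
Darcy-Weisbach: ΔP = f(L/D)(ρV²/2) = 0.01827·(13/0.105)·(791·8.882²/2) = 0.01827·123.8·3.12e+04 = 7.058e+04 Pa.

ΔP ≈ 70600 Pa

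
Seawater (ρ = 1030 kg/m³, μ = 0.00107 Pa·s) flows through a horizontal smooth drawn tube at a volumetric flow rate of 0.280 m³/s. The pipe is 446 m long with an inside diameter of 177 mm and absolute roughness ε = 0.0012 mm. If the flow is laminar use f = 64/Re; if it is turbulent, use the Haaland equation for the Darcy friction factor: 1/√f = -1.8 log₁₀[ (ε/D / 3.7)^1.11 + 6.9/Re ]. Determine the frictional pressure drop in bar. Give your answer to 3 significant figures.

ΔP ≈ 17.8 bar

Cross-sectional area A = πD²/4 = π(0.177)²/4 = 0.02461 m²; mean velocity V = Q/A = 0.28/0.02461 = 11.38 m/s.
Reynolds number Re = ρVD/μ = 1030 · 11.38 · 0.177 / 0.00107 = 1.939e+06.
Re > 4000 → turbulent. Relative roughness ε/D = 1.2e-06/0.177 = 6.78e-06. Haaland: 1/√f = -1.8 log₁₀[(6.78e-06/3.7)^1.11 + 6.9/1.939e+06] = -1.8 log₁₀[4.28e-07 + 3.56e-06] = 9.719, so f = 0.01059.
Darcy-Weisbach: ΔP = f(L/D)(ρV²/2) = 0.01059·(446/0.177)·(1030·11.38²/2) = 0.01059·2520·6.669e+04 = 1.779e+06 Pa.
ΔP = 1.779e+06 Pa = 17.8 bar.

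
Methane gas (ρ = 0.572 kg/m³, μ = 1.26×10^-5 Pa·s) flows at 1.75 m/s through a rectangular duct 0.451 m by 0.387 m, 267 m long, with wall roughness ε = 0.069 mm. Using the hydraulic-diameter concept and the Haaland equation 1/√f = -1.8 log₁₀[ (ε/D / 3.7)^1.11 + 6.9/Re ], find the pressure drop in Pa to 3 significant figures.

ΔP ≈ 13.0 Pa

Hydraulic diameter D_h = 4A/P = 4·(0.451·0.387)/(2·(0.451+0.387)) = 0.6981/1.676 = 0.4166 m.
Re = ρVD_h/μ = 0.572·1.75·0.4166/1.26e-05 = 3.309e+04.
ε/D_h = 6.9e-05/0.4166 = 0.000166; Haaland gives 1/√f = -1.8 log₁₀[1.49e-05+0.000209] = 6.572, so f = 0.02315.
ΔP = f(L/D_h)(ρV²/2) = 0.02315·267/0.4166·0.8759 = 13 Pa.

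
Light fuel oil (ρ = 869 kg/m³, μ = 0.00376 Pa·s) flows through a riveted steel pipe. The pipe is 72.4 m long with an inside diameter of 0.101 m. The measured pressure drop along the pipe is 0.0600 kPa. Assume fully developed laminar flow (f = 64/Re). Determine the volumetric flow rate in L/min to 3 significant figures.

For laminar flow, f = 64/Re with Re = ρVD/μ, so Darcy-Weisbach reduces to ΔP = 32μLV/D². Solving for V: V = ΔP·D²/(32μL) = 60·(0.101)²/(32·0.00376·72.4) = 0.07026 m/s.
Check: Re = ρVD/μ = 869·0.07026·0.101/0.00376 = 1640 < 2300, so the laminar assumption holds.
Q = V·A = 0.07026·(π/4·0.101²) = 0.0005629 m³/s = 33.8 L/min.

Q ≈ 33.8 L/min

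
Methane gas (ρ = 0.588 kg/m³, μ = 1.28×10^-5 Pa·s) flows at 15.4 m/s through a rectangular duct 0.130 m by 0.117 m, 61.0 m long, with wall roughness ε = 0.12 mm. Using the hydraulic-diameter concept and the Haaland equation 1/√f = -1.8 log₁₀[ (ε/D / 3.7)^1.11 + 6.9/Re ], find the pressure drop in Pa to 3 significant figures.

ΔP ≈ 765 Pa

Hydraulic diameter D_h = 4A/P = 4·(0.13·0.117)/(2·(0.13+0.117)) = 0.06084/0.494 = 0.1232 m.
Re = ρVD_h/μ = 0.588·15.4·0.1232/1.28e-05 = 8.713e+04.
ε/D_h = 0.00012/0.1232 = 0.000974; Haaland gives 1/√f = -1.8 log₁₀[0.000106+7.92e-05] = 6.717, so f = 0.02217.
ΔP = f(L/D_h)(ρV²/2) = 0.02217·61/0.1232·69.73 = 765.5 Pa.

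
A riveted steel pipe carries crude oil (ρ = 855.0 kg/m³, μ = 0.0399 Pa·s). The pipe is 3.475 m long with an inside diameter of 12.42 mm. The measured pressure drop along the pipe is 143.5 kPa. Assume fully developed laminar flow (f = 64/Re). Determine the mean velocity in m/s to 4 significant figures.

For laminar flow, f = 64/Re with Re = ρVD/μ, so Darcy-Weisbach reduces to ΔP = 32μLV/D². Solving for V: V = ΔP·D²/(32μL) = 1.435e+05·(0.01242)²/(32·0.0399·3.475) = 4.989 m/s.
Check: Re = ρVD/μ = 855·4.989·0.01242/0.0399 = 1328 < 2300, so the laminar assumption holds.

V ≈ 4.989 m/s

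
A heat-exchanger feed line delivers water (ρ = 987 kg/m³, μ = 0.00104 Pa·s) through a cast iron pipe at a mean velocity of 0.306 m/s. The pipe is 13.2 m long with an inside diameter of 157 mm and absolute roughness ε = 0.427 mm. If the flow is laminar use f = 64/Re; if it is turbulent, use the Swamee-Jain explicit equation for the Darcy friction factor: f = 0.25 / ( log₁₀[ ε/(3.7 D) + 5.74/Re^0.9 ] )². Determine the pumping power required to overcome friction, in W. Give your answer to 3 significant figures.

P ≈ 0.658 W

Reynolds number Re = ρVD/μ = 987 · 0.306 · 0.157 / 0.00104 = 4.559e+04.
Re > 4000 → turbulent. Relative roughness ε/D = 0.000427/0.157 = 0.00272. Swamee-Jain: f = 0.25/(log₁₀[0.00272/3.7 + 5.74/4.559e+04^0.9])² = 0.25/(log₁₀[0.000735 + 0.000368])² = 0.25/(-2.957)² = 0.02858.
Darcy-Weisbach: ΔP = f(L/D)(ρV²/2) = 0.02858·(13.2/0.157)·(987·0.306²/2) = 0.02858·84.08·46.21 = 111.1 Pa.
Q = V·A = 0.306·0.01936 = 0.005924 m³/s.
Pumping power P = QΔP = 0.005924·111.1 = 0.6579 W = 0.658 W.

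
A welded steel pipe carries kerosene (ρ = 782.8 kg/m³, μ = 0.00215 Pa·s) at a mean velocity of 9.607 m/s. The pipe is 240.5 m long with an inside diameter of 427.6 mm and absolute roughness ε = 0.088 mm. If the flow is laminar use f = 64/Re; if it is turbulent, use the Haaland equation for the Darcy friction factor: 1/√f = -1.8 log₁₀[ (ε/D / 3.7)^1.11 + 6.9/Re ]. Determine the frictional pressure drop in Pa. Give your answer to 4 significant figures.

Reynolds number Re = ρVD/μ = 782.8 · 9.607 · 0.4276 / 0.00215 = 1.496e+06.
Re > 4000 → turbulent. Relative roughness ε/D = 8.8e-05/0.4276 = 0.000206. Haaland: 1/√f = -1.8 log₁₀[(0.000206/3.7)^1.11 + 6.9/1.496e+06] = -1.8 log₁₀[1.89e-05 + 4.61e-06] = 8.331, so f = 0.01441.
Darcy-Weisbach: ΔP = f(L/D)(ρV²/2) = 0.01441·(240.5/0.4276)·(782.8·9.607²/2) = 0.01441·562.4·3.612e+04 = 2.928e+05 Pa.

ΔP ≈ 292800 Pa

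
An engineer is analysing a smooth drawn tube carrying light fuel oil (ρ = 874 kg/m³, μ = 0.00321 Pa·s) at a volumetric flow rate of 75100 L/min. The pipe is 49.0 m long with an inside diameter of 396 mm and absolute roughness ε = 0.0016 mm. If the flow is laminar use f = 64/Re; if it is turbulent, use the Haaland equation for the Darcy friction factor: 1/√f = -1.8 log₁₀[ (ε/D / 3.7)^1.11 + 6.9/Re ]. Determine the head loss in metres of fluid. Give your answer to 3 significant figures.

h_f ≈ 7.48 m

Q = 75100 L/min = 75100/60000 = 1.252 m³/s.
Cross-sectional area A = πD²/4 = π(0.396)²/4 = 0.1232 m²; mean velocity V = Q/A = 1.252/0.1232 = 10.16 m/s.
Reynolds number Re = ρVD/μ = 874 · 10.16 · 0.396 / 0.00321 = 1.096e+06.
Re > 4000 → turbulent. Relative roughness ε/D = 1.6e-06/0.396 = 4.04e-06. Haaland: 1/√f = -1.8 log₁₀[(4.04e-06/3.7)^1.11 + 6.9/1.096e+06] = -1.8 log₁₀[2.41e-07 + 6.3e-06] = 9.332, so f = 0.01148.
Darcy-Weisbach: ΔP = f(L/D)(ρV²/2) = 0.01148·(49/0.396)·(874·10.16²/2) = 0.01148·123.7·4.513e+04 = 6.413e+04 Pa.
Head loss h_f = ΔP/(ρg) = 6.413e+04/(874·9.81) = 7.48 m.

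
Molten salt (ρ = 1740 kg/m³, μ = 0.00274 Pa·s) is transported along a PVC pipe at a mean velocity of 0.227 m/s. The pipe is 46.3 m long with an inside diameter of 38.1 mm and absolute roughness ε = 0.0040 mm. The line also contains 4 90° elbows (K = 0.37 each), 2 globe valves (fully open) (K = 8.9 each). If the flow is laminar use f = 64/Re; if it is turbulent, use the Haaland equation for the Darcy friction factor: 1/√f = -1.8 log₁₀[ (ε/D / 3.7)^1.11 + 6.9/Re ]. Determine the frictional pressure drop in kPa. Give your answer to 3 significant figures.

Reynolds number Re = ρVD/μ = 1740 · 0.227 · 0.0381 / 0.00274 = 5492.
Re > 4000 → turbulent. Relative roughness ε/D = 4e-06/0.0381 = 0.000105. Haaland: 1/√f = -1.8 log₁₀[(0.000105/3.7)^1.11 + 6.9/5492] = -1.8 log₁₀[8.97e-06 + 0.00126] = 5.216, so f = 0.03675.
Total minor-loss coefficient ΣK = 4·0.37 + 2·8.9 = 19.3.
ΔP = [f·L/D + ΣK]·(ρV²/2) = [0.03675·46.3/0.0381 + 19.3]·(1740·0.227²/2) = [44.67 + 19.3]·44.83 = 2867 Pa.
ΔP = 2867 Pa = 2.87 kPa.

ΔP ≈ 2.87 kPa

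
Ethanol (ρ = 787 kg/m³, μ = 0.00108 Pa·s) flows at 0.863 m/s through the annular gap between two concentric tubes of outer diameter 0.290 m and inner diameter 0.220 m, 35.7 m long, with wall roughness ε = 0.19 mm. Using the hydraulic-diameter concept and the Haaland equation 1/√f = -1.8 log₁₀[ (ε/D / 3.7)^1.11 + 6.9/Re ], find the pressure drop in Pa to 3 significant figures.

Hydraulic diameter D_h = 4A/P = D_o - D_i = 0.29 - 0.22 = 0.07 m.
Re = ρVD_h/μ = 787·0.863·0.07/0.00108 = 4.402e+04.
ε/D_h = 0.00019/0.07 = 0.00271; Haaland gives 1/√f = -1.8 log₁₀[0.000332+0.000157] = 5.96, so f = 0.02815.
ΔP = f(L/D_h)(ρV²/2) = 0.02815·35.7/0.07·293.1 = 4207 Pa.

ΔP ≈ 4210 Pa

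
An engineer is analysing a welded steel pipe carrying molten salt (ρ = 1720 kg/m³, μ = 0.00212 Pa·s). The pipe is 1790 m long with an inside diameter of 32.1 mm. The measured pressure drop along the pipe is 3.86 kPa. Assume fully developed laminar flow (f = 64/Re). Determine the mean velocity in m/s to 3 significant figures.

For laminar flow, f = 64/Re with Re = ρVD/μ, so Darcy-Weisbach reduces to ΔP = 32μLV/D². Solving for V: V = ΔP·D²/(32μL) = 3860·(0.0321)²/(32·0.00212·1790) = 0.03275 m/s.
Check: Re = ρVD/μ = 1720·0.03275·0.0321/0.00212 = 853 < 2300, so the laminar assumption holds.

V ≈ 0.0328 m/s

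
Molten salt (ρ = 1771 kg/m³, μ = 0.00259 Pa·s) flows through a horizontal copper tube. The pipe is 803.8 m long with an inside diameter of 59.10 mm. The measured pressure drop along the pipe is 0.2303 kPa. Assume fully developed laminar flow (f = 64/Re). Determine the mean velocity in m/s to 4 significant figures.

For laminar flow, f = 64/Re with Re = ρVD/μ, so Darcy-Weisbach reduces to ΔP = 32μLV/D². Solving for V: V = ΔP·D²/(32μL) = 230.3·(0.0591)²/(32·0.00259·803.8) = 0.01207 m/s.
Check: Re = ρVD/μ = 1771·0.01207·0.0591/0.00259 = 488 < 2300, so the laminar assumption holds.

V ≈ 0.01207 m/s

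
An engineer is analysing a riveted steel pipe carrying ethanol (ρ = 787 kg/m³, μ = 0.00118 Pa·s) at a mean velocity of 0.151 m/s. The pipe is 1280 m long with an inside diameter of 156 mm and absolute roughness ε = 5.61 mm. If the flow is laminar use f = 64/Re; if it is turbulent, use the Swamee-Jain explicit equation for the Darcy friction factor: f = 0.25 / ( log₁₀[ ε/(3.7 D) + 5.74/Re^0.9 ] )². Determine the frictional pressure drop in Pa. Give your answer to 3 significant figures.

Reynolds number Re = ρVD/μ = 787 · 0.151 · 0.156 / 0.00118 = 1.571e+04.
Re > 4000 → turbulent. Relative roughness ε/D = 0.00561/0.156 = 0.036. Swamee-Jain: f = 0.25/(log₁₀[0.036/3.7 + 5.74/1.571e+04^0.9])² = 0.25/(log₁₀[0.00972 + 0.00096])² = 0.25/(-1.971)² = 0.06432.
Darcy-Weisbach: ΔP = f(L/D)(ρV²/2) = 0.06432·(1280/0.156)·(787·0.151²/2) = 0.06432·8205·8.972 = 4735 Pa.

ΔP ≈ 4740 Pa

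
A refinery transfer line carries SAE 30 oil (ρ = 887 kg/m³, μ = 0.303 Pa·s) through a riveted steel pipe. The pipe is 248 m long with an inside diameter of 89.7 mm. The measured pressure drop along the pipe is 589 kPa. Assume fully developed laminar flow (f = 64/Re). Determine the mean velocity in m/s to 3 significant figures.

For laminar flow, f = 64/Re with Re = ρVD/μ, so Darcy-Weisbach reduces to ΔP = 32μLV/D². Solving for V: V = ΔP·D²/(32μL) = 5.89e+05·(0.0897)²/(32·0.303·248) = 1.971 m/s.
Check: Re = ρVD/μ = 887·1.971·0.0897/0.303 = 517.5 < 2300, so the laminar assumption holds.

V ≈ 1.97 m/s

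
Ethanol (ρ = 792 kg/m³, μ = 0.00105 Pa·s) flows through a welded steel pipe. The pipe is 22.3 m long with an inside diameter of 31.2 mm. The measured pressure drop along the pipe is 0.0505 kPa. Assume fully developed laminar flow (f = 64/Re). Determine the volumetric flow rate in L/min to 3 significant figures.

For laminar flow, f = 64/Re with Re = ρVD/μ, so Darcy-Weisbach reduces to ΔP = 32μLV/D². Solving for V: V = ΔP·D²/(32μL) = 50.5·(0.0312)²/(32·0.00105·22.3) = 0.06561 m/s.
Check: Re = ρVD/μ = 792·0.06561·0.0312/0.00105 = 1544 < 2300, so the laminar assumption holds.
Q = V·A = 0.06561·(π/4·0.0312²) = 5.016e-05 m³/s = 3.01 L/min.

Q ≈ 3.01 L/min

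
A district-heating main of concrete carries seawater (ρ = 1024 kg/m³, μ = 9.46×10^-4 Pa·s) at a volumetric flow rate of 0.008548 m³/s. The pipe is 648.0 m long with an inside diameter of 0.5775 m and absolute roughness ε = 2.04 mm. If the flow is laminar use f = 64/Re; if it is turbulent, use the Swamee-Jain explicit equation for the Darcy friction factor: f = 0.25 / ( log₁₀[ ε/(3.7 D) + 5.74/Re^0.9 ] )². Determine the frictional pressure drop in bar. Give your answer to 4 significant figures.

Cross-sectional area A = πD²/4 = π(0.5775)²/4 = 0.2619 m²; mean velocity V = Q/A = 0.008548/0.2619 = 0.03263 m/s.
Reynolds number Re = ρVD/μ = 1024 · 0.03263 · 0.5775 / 0.000946 = 2.04e+04.
Re > 4000 → turbulent. Relative roughness ε/D = 0.00204/0.5775 = 0.00353. Swamee-Jain: f = 0.25/(log₁₀[0.00353/3.7 + 5.74/2.04e+04^0.9])² = 0.25/(log₁₀[0.000955 + 0.000759])² = 0.25/(-2.766)² = 0.03268.
Darcy-Weisbach: ΔP = f(L/D)(ρV²/2) = 0.03268·(648/0.5775)·(1024·0.03263²/2) = 0.03268·1122·0.5453 = 19.99 Pa.
ΔP = 19.99 Pa = 1.999×10^-4 bar.

ΔP ≈ 1.999×10^-4 bar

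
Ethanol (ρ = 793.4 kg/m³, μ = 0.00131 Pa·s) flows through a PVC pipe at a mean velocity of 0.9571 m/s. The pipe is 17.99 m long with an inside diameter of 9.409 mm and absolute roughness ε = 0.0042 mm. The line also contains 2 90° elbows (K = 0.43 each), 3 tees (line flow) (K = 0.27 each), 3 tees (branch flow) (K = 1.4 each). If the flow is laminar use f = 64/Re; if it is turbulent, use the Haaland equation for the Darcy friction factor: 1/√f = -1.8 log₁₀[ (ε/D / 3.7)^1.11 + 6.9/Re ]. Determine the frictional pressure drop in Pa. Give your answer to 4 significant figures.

ΔP ≈ 27940 Pa

Reynolds number Re = ρVD/μ = 793.4 · 0.9571 · 0.009409 / 0.00131 = 5454.
Re > 4000 → turbulent. Relative roughness ε/D = 4.2e-06/0.009409 = 0.000446. Haaland: 1/√f = -1.8 log₁₀[(0.000446/3.7)^1.11 + 6.9/5454] = -1.8 log₁₀[4.47e-05 + 0.00127] = 5.189, so f = 0.03714.
Total minor-loss coefficient ΣK = 2·0.43 + 3·0.27 + 3·1.4 = 5.87.
ΔP = [f·L/D + ΣK]·(ρV²/2) = [0.03714·17.99/0.009409 + 5.87]·(793.4·0.9571²/2) = [71.01 + 5.87]·363.4 = 2.794e+04 Pa.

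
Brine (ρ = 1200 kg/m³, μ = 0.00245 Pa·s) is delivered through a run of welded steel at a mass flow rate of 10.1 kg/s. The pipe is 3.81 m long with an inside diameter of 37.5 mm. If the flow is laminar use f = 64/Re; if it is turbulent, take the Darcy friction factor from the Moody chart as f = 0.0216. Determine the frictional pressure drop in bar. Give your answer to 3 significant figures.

A = πD²/4 = π(0.0375)²/4 = 0.001104 m²; mean velocity V = ṁ/(ρA) = 10.1/(1200 · 0.001104) = 7.621 m/s.
Reynolds number Re = ρVD/μ = 1200 · 7.621 · 0.0375 / 0.00245 = 1.4e+05.
Re > 4000 → turbulent; use the Moody-chart value f = 0.0216.
Darcy-Weisbach: ΔP = f(L/D)(ρV²/2) = 0.0216·(3.81/0.0375)·(1200·7.621²/2) = 0.0216·101.6·3.484e+04 = 7.647e+04 Pa.
ΔP = 7.647e+04 Pa = 0.765 bar.

ΔP ≈ 0.765 bar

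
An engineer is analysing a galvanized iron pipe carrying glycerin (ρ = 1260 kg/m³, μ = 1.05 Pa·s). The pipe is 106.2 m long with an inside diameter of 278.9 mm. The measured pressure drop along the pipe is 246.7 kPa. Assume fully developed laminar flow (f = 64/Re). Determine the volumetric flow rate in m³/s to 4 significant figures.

Q ≈ 0.3285 m³/s

For laminar flow, f = 64/Re with Re = ρVD/μ, so Darcy-Weisbach reduces to ΔP = 32μLV/D². Solving for V: V = ΔP·D²/(32μL) = 2.467e+05·(0.2789)²/(32·1.05·106.2) = 5.378 m/s.
Check: Re = ρVD/μ = 1260·5.378·0.2789/1.05 = 1800 < 2300, so the laminar assumption holds.
Q = V·A = 5.378·(π/4·0.2789²) = 0.3285 m³/s = 0.3285 m³/s.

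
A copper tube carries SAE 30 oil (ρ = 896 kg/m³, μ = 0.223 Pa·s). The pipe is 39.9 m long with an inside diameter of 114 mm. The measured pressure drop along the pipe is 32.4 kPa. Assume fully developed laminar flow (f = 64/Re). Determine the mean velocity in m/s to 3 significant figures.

V ≈ 1.48 m/s

For laminar flow, f = 64/Re with Re = ρVD/μ, so Darcy-Weisbach reduces to ΔP = 32μLV/D². Solving for V: V = ΔP·D²/(32μL) = 3.24e+04·(0.114)²/(32·0.223·39.9) = 1.479 m/s.
Check: Re = ρVD/μ = 896·1.479·0.114/0.223 = 677.4 < 2300, so the laminar assumption holds.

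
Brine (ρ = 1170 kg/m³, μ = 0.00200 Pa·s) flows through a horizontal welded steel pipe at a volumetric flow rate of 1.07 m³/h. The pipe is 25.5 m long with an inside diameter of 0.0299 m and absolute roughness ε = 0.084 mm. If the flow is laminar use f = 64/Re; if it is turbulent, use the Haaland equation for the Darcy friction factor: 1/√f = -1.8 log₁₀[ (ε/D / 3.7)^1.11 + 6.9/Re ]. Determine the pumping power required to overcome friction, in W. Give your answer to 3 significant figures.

P ≈ 0.979 W

Q = 1.07 m³/h = 1.07/3600 = 0.0002972 m³/s.
Cross-sectional area A = πD²/4 = π(0.0299)²/4 = 0.0007022 m²; mean velocity V = Q/A = 0.0002972/0.0007022 = 0.4233 m/s.
Reynolds number Re = ρVD/μ = 1170 · 0.4233 · 0.0299 / 0.002 = 7404.
Re > 4000 → turbulent. Relative roughness ε/D = 8.4e-05/0.0299 = 0.00281. Haaland: 1/√f = -1.8 log₁₀[(0.00281/3.7)^1.11 + 6.9/7404] = -1.8 log₁₀[0.000345 + 0.000932] = 5.209, so f = 0.03685.
Darcy-Weisbach: ΔP = f(L/D)(ρV²/2) = 0.03685·(25.5/0.0299)·(1170·0.4233²/2) = 0.03685·852.8·104.8 = 3294 Pa.
Pumping power P = QΔP = 0.0002972·3294 = 0.9792 W = 0.979 W.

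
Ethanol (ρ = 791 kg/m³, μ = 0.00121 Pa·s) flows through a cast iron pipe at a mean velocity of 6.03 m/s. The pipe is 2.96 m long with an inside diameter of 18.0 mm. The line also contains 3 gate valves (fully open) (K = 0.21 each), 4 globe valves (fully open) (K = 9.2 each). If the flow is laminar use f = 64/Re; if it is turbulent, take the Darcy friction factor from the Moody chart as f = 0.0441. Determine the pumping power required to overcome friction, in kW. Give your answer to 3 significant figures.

Reynolds number Re = ρVD/μ = 791 · 6.03 · 0.018 / 0.00121 = 7.095e+04.
Re > 4000 → turbulent; use the Moody-chart value f = 0.0441.
Total minor-loss coefficient ΣK = 3·0.21 + 4·9.2 = 37.4.
ΔP = [f·L/D + ΣK]·(ρV²/2) = [0.0441·2.96/0.018 + 37.4]·(791·6.03²/2) = [7.252 + 37.4]·1.438e+04 = 6.426e+05 Pa.
Q = V·A = 6.03·0.0002545 = 0.001534 m³/s.
Pumping power P = QΔP = 0.001534·6.426e+05 = 986.0 W = 0.986 kW.

P ≈ 0.986 kW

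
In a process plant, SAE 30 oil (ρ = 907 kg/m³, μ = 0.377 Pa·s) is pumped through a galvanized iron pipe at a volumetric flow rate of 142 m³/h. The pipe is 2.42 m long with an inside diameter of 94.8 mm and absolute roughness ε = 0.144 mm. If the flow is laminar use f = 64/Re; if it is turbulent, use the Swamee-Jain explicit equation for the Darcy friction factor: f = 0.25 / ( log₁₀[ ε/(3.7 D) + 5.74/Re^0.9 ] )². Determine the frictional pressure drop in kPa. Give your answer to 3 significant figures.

Q = 142 m³/h = 142/3600 = 0.03944 m³/s.
Cross-sectional area A = πD²/4 = π(0.0948)²/4 = 0.007058 m²; mean velocity V = Q/A = 0.03944/0.007058 = 5.588 m/s.
Reynolds number Re = ρVD/μ = 907 · 5.588 · 0.0948 / 0.377 = 1275.
Re < 2300 → laminar flow, so f = 64/Re = 64/1275 = 0.05021 (the turbulent correlation is not needed).
Darcy-Weisbach: ΔP = f(L/D)(ρV²/2) = 0.05021·(2.42/0.0948)·(907·5.588²/2) = 0.05021·25.53·1.416e+04 = 1.815e+04 Pa.
ΔP = 1.815e+04 Pa = 18.2 kPa.

ΔP ≈ 18.2 kPa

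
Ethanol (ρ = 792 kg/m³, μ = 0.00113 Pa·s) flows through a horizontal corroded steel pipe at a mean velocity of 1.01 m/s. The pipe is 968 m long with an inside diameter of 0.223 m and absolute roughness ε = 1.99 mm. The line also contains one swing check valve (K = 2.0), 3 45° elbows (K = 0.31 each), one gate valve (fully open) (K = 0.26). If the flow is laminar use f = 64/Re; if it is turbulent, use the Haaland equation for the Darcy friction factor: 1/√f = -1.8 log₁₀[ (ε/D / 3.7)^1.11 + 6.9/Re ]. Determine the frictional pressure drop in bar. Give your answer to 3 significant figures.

ΔP ≈ 0.661 bar

Reynolds number Re = ρVD/μ = 792 · 1.01 · 0.223 / 0.00113 = 1.579e+05.
Re > 4000 → turbulent. Relative roughness ε/D = 0.00199/0.223 = 0.00892. Haaland: 1/√f = -1.8 log₁₀[(0.00892/3.7)^1.11 + 6.9/1.579e+05] = -1.8 log₁₀[0.00124 + 4.37e-05] = 5.203, so f = 0.03694.
Total minor-loss coefficient ΣK = 1·2 + 3·0.31 + 1·0.26 = 3.19.
ΔP = [f·L/D + ΣK]·(ρV²/2) = [0.03694·968/0.223 + 3.19]·(792·1.01²/2) = [160.3 + 3.19]·404 = 6.606e+04 Pa.
ΔP = 6.606e+04 Pa = 0.661 bar.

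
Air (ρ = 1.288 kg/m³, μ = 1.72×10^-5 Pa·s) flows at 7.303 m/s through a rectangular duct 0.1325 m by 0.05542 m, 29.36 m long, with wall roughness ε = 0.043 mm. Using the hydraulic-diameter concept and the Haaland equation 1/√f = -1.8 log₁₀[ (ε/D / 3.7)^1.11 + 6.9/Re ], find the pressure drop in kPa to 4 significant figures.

ΔP ≈ 0.2970 kPa

Hydraulic diameter D_h = 4A/P = 4·(0.1325·0.05542)/(2·(0.1325+0.05542)) = 0.02937/0.3758 = 0.07815 m.
Re = ρVD_h/μ = 1.288·7.303·0.07815/1.72e-05 = 4.274e+04.
ε/D_h = 4.3e-05/0.07815 = 0.00055; Haaland gives 1/√f = -1.8 log₁₀[5.64e-05+0.000161] = 6.591, so f = 0.02302.
ΔP = f(L/D_h)(ρV²/2) = 0.02302·29.36/0.07815·34.35 = 297 Pa.
ΔP = 0.2970 kPa.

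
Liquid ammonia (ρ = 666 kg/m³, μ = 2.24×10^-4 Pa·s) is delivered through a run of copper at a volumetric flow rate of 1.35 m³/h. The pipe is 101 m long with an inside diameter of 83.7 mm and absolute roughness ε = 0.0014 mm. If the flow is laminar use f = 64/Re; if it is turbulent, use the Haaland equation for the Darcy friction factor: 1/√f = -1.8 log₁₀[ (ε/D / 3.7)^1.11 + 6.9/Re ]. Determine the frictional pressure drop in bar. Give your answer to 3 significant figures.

ΔP ≈ 5.01×10^-4 bar

Q = 1.35 m³/h = 1.35/3600 = 0.000375 m³/s.
Cross-sectional area A = πD²/4 = π(0.0837)²/4 = 0.005502 m²; mean velocity V = Q/A = 0.000375/0.005502 = 0.06815 m/s.
Reynolds number Re = ρVD/μ = 666 · 0.06815 · 0.0837 / 0.000224 = 1.696e+04.
Re > 4000 → turbulent. Relative roughness ε/D = 1.4e-06/0.0837 = 1.67e-05. Haaland: 1/√f = -1.8 log₁₀[(1.67e-05/3.7)^1.11 + 6.9/1.696e+04] = -1.8 log₁₀[1.17e-06 + 0.000407] = 6.101, so f = 0.02687.
Darcy-Weisbach: ΔP = f(L/D)(ρV²/2) = 0.02687·(101/0.0837)·(666·0.06815²/2) = 0.02687·1207·1.547 = 50.15 Pa.
ΔP = 50.15 Pa = 5.01×10^-4 bar.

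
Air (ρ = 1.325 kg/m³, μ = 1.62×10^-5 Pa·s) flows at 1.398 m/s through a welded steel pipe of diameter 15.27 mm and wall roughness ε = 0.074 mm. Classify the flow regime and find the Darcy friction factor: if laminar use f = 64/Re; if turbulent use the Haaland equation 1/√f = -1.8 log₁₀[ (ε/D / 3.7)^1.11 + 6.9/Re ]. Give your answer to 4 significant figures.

Re = ρVD/μ = 1.325·1.398·0.01527/1.62e-05 = 1746.
Re < 2300 → laminar, so f = 64/Re = 0.03665 (roughness is irrelevant in laminar flow).

f ≈ 0.03665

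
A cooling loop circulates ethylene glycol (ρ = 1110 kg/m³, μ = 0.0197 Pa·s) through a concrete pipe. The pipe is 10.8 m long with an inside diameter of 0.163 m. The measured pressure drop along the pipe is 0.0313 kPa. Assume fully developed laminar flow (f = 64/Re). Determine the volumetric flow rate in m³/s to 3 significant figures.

For laminar flow, f = 64/Re with Re = ρVD/μ, so Darcy-Weisbach reduces to ΔP = 32μLV/D². Solving for V: V = ΔP·D²/(32μL) = 31.3·(0.163)²/(32·0.0197·10.8) = 0.1221 m/s.
Check: Re = ρVD/μ = 1110·0.1221·0.163/0.0197 = 1122 < 2300, so the laminar assumption holds.
Q = V·A = 0.1221·(π/4·0.163²) = 0.002549 m³/s = 0.00255 m³/s.

Q ≈ 0.00255 m³/s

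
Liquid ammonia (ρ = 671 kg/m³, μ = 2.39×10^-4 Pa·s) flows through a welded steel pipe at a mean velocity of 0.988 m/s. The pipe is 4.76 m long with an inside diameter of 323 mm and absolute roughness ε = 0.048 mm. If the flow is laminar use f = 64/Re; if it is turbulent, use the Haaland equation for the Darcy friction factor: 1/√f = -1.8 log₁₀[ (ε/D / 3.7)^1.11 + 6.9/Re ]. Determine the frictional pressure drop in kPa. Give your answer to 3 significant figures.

Reynolds number Re = ρVD/μ = 671 · 0.988 · 0.323 / 0.000239 = 8.96e+05.
Re > 4000 → turbulent. Relative roughness ε/D = 4.8e-05/0.323 = 0.000149. Haaland: 1/√f = -1.8 log₁₀[(0.000149/3.7)^1.11 + 6.9/8.96e+05] = -1.8 log₁₀[1.32e-05 + 7.7e-06] = 8.424, so f = 0.01409.
Darcy-Weisbach: ΔP = f(L/D)(ρV²/2) = 0.01409·(4.76/0.323)·(671·0.988²/2) = 0.01409·14.74·327.5 = 68.01 Pa.
ΔP = 68.01 Pa = 0.0680 kPa.

ΔP ≈ 0.0680 kPa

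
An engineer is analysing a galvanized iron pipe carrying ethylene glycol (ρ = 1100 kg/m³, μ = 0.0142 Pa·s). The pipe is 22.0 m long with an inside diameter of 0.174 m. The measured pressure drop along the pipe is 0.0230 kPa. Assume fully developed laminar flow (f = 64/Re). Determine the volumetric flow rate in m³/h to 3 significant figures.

Q ≈ 5.96 m³/h

For laminar flow, f = 64/Re with Re = ρVD/μ, so Darcy-Weisbach reduces to ΔP = 32μLV/D². Solving for V: V = ΔP·D²/(32μL) = 23·(0.174)²/(32·0.0142·22) = 0.06966 m/s.
Check: Re = ρVD/μ = 1100·0.06966·0.174/0.0142 = 938.9 < 2300, so the laminar assumption holds.
Q = V·A = 0.06966·(π/4·0.174²) = 0.001656 m³/s = 5.96 m³/h.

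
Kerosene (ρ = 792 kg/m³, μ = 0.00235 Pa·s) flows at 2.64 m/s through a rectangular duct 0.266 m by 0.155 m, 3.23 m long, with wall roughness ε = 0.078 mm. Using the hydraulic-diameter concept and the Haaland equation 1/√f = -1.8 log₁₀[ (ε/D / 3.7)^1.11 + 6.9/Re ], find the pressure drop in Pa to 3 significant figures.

Hydraulic diameter D_h = 4A/P = 4·(0.266·0.155)/(2·(0.266+0.155)) = 0.1649/0.842 = 0.1959 m.
Re = ρVD_h/μ = 792·2.64·0.1959/0.00235 = 1.743e+05.
ε/D_h = 7.8e-05/0.1959 = 0.000398; Haaland gives 1/√f = -1.8 log₁₀[3.94e-05+3.96e-05] = 7.384, so f = 0.01834.
ΔP = f(L/D_h)(ρV²/2) = 0.01834·3.23/0.1959·2760 = 834.7 Pa.

ΔP ≈ 835 Pa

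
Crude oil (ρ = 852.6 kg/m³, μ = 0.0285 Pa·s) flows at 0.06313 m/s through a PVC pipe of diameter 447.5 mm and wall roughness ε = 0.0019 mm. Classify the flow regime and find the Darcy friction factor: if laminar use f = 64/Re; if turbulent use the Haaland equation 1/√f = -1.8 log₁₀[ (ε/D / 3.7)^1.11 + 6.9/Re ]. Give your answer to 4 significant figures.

Re = ρVD/μ = 852.6·0.06313·0.4475/0.0285 = 845.1.
Re < 2300 → laminar, so f = 64/Re = 0.07573 (roughness is irrelevant in laminar flow).

f ≈ 0.07573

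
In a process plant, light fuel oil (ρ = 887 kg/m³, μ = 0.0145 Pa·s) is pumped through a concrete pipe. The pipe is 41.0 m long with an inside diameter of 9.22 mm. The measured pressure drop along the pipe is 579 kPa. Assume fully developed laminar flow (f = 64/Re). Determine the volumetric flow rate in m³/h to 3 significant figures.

Q ≈ 0.622 m³/h

For laminar flow, f = 64/Re with Re = ρVD/μ, so Darcy-Weisbach reduces to ΔP = 32μLV/D². Solving for V: V = ΔP·D²/(32μL) = 5.79e+05·(0.00922)²/(32·0.0145·41) = 2.587 m/s.
Check: Re = ρVD/μ = 887·2.587·0.00922/0.0145 = 1459 < 2300, so the laminar assumption holds.
Q = V·A = 2.587·(π/4·0.00922²) = 0.0001727 m³/s = 0.622 m³/h.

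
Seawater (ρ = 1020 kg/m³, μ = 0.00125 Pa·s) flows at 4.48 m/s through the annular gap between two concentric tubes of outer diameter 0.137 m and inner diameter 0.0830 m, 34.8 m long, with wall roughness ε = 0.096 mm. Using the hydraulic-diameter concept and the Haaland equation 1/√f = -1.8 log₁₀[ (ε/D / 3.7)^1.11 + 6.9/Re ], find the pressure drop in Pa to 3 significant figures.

ΔP ≈ 156000 Pa

Hydraulic diameter D_h = 4A/P = D_o - D_i = 0.137 - 0.083 = 0.054 m.
Re = ρVD_h/μ = 1020·4.48·0.054/0.00125 = 1.974e+05.
ε/D_h = 9.6e-05/0.054 = 0.00178; Haaland gives 1/√f = -1.8 log₁₀[0.000207+3.5e-05] = 6.508, so f = 0.02361.
ΔP = f(L/D_h)(ρV²/2) = 0.02361·34.8/0.054·1.024e+04 = 1.557e+05 Pa.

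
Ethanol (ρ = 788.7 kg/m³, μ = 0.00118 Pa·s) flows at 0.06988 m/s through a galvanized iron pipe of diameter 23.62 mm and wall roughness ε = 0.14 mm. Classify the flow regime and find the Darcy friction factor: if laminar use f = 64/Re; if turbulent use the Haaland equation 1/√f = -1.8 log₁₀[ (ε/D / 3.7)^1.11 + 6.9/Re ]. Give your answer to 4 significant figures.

Re = ρVD/μ = 788.7·0.06988·0.02362/0.00118 = 1103.
Re < 2300 → laminar, so f = 64/Re = 0.05801 (roughness is irrelevant in laminar flow).

f ≈ 0.05801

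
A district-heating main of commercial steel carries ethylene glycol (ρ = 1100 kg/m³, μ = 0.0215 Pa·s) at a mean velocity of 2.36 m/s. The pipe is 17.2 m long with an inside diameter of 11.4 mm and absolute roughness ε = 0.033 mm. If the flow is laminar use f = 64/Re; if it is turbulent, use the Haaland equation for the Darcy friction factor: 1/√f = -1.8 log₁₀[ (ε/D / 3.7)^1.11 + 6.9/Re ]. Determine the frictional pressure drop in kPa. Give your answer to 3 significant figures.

ΔP ≈ 215 kPa

Reynolds number Re = ρVD/μ = 1100 · 2.36 · 0.0114 / 0.0215 = 1376.
Re < 2300 → laminar flow, so f = 64/Re = 64/1376 = 0.0465 (the turbulent correlation is not needed).
Darcy-Weisbach: ΔP = f(L/D)(ρV²/2) = 0.0465·(17.2/0.0114)·(1100·2.36²/2) = 0.0465·1509·3063 = 2.149e+05 Pa.
ΔP = 2.149e+05 Pa = 215 kPa.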